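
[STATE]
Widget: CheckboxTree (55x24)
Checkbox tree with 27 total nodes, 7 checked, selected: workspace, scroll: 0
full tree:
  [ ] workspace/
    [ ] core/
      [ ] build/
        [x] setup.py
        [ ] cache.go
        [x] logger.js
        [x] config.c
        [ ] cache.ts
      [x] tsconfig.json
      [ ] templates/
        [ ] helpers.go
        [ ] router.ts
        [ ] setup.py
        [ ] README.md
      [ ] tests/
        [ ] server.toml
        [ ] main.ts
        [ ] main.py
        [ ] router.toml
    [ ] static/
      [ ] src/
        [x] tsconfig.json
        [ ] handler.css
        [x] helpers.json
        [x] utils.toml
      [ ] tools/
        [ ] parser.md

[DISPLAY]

>[-] workspace/                                        
   [-] core/                                           
     [-] build/                                        
       [x] setup.py                                    
       [ ] cache.go                                    
       [x] logger.js                                   
       [x] config.c                                    
       [ ] cache.ts                                    
     [x] tsconfig.json                                 
     [ ] templates/                                    
       [ ] helpers.go                                  
       [ ] router.ts                                   
       [ ] setup.py                                    
       [ ] README.md                                   
     [ ] tests/                                        
       [ ] server.toml                                 
       [ ] main.ts                                     
       [ ] main.py                                     
       [ ] router.toml                                 
   [-] static/                                         
     [-] src/                                          
       [x] tsconfig.json                               
       [ ] handler.css                                 
       [x] helpers.json                                


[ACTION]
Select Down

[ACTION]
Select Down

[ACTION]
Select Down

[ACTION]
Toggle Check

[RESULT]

 [-] workspace/                                        
   [-] core/                                           
     [-] build/                                        
>      [ ] setup.py                                    
       [ ] cache.go                                    
       [x] logger.js                                   
       [x] config.c                                    
       [ ] cache.ts                                    
     [x] tsconfig.json                                 
     [ ] templates/                                    
       [ ] helpers.go                                  
       [ ] router.ts                                   
       [ ] setup.py                                    
       [ ] README.md                                   
     [ ] tests/                                        
       [ ] server.toml                                 
       [ ] main.ts                                     
       [ ] main.py                                     
       [ ] router.toml                                 
   [-] static/                                         
     [-] src/                                          
       [x] tsconfig.json                               
       [ ] handler.css                                 
       [x] helpers.json                                


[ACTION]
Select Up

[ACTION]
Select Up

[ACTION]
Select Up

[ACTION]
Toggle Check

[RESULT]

>[x] workspace/                                        
   [x] core/                                           
     [x] build/                                        
       [x] setup.py                                    
       [x] cache.go                                    
       [x] logger.js                                   
       [x] config.c                                    
       [x] cache.ts                                    
     [x] tsconfig.json                                 
     [x] templates/                                    
       [x] helpers.go                                  
       [x] router.ts                                   
       [x] setup.py                                    
       [x] README.md                                   
     [x] tests/                                        
       [x] server.toml                                 
       [x] main.ts                                     
       [x] main.py                                     
       [x] router.toml                                 
   [x] static/                                         
     [x] src/                                          
       [x] tsconfig.json                               
       [x] handler.css                                 
       [x] helpers.json                                


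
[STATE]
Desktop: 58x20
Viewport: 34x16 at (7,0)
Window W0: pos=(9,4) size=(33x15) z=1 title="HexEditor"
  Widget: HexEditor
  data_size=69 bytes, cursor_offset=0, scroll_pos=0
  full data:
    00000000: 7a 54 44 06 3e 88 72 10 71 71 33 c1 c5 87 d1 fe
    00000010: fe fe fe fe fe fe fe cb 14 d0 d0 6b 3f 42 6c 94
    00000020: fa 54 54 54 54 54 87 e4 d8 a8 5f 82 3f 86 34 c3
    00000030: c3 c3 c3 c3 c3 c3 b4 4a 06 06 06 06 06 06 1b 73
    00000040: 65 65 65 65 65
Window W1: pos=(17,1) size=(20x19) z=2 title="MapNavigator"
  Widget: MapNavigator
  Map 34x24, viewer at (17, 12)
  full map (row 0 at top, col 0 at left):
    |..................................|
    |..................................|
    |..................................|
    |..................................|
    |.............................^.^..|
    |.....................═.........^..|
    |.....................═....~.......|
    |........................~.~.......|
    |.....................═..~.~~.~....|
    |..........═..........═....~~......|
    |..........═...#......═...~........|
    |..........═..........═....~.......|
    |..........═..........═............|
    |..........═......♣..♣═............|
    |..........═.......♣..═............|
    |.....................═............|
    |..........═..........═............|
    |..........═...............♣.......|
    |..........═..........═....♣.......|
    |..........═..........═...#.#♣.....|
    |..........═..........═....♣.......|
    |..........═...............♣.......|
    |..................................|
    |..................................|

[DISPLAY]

                                  
          ┏━━━━━━━━━━━━━━━━━━┓    
          ┃ MapNavigator     ┃    
          ┠──────────────────┨    
  ┏━━━━━━━┃.............═....┃━━━━
  ┃ HexEdi┃.............═....┃    
  ┠───────┃................~.┃────
  ┃0000000┃.............═..~.┃ 72 
  ┃0000001┃..═..........═....┃ fe 
  ┃0000002┃..═...#......═...~┃ 87 
  ┃0000003┃..═..........═....┃ b4 
  ┃0000004┃..═......@...═....┃    
  ┃       ┃..═......♣..♣═....┃    
  ┃       ┃..═.......♣..═....┃    
  ┃       ┃.............═....┃    
  ┃       ┃..═..........═....┃    


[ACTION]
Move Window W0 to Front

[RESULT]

                                  
          ┏━━━━━━━━━━━━━━━━━━┓    
          ┃ MapNavigator     ┃    
          ┠──────────────────┨    
  ┏━━━━━━━━━━━━━━━━━━━━━━━━━━━━━━━
  ┃ HexEditor                     
  ┠───────────────────────────────
  ┃00000000  7A 54 44 06 3e 88 72 
  ┃00000010  fe fe fe fe fe fe fe 
  ┃00000020  fa 54 54 54 54 54 87 
  ┃00000030  c3 c3 c3 c3 c3 c3 b4 
  ┃00000040  65 65 65 65 65       
  ┃                               
  ┃                               
  ┃                               
  ┃                               


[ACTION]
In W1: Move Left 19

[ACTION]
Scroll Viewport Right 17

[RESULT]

                                  
━━━━━━━━━━━━┓                     
vigator     ┃                     
────────────┨                     
━━━━━━━━━━━━━━━━━┓                
                 ┃                
─────────────────┨                
4 44 06 3e 88 72 ┃                
e fe fe fe fe fe ┃                
4 54 54 54 54 87 ┃                
3 c3 c3 c3 c3 b4 ┃                
5 65 65 65       ┃                
                 ┃                
                 ┃                
                 ┃                
                 ┃                


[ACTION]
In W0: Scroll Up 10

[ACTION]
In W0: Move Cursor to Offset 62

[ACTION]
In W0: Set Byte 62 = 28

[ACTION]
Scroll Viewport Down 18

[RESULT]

━━━━━━━━━━━━━━━━━┓                
                 ┃                
─────────────────┨                
4 44 06 3e 88 72 ┃                
e fe fe fe fe fe ┃                
4 54 54 54 54 87 ┃                
3 c3 c3 c3 c3 b4 ┃                
5 65 65 65       ┃                
                 ┃                
                 ┃                
                 ┃                
                 ┃                
                 ┃                
                 ┃                
━━━━━━━━━━━━━━━━━┛                
━━━━━━━━━━━━┛                     


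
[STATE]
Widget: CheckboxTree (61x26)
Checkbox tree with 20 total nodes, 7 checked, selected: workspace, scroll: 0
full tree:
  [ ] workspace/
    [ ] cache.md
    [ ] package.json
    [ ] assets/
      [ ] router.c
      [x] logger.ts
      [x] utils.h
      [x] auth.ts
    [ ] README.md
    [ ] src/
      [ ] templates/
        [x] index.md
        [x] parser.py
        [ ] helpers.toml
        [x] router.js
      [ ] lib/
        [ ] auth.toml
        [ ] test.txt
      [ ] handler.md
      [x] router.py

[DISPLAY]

>[-] workspace/                                              
   [ ] cache.md                                              
   [ ] package.json                                          
   [-] assets/                                               
     [ ] router.c                                            
     [x] logger.ts                                           
     [x] utils.h                                             
     [x] auth.ts                                             
   [ ] README.md                                             
   [-] src/                                                  
     [-] templates/                                          
       [x] index.md                                          
       [x] parser.py                                         
       [ ] helpers.toml                                      
       [x] router.js                                         
     [ ] lib/                                                
       [ ] auth.toml                                         
       [ ] test.txt                                          
     [ ] handler.md                                          
     [x] router.py                                           
                                                             
                                                             
                                                             
                                                             
                                                             
                                                             


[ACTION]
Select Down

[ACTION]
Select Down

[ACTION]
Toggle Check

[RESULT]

 [-] workspace/                                              
   [ ] cache.md                                              
>  [x] package.json                                          
   [-] assets/                                               
     [ ] router.c                                            
     [x] logger.ts                                           
     [x] utils.h                                             
     [x] auth.ts                                             
   [ ] README.md                                             
   [-] src/                                                  
     [-] templates/                                          
       [x] index.md                                          
       [x] parser.py                                         
       [ ] helpers.toml                                      
       [x] router.js                                         
     [ ] lib/                                                
       [ ] auth.toml                                         
       [ ] test.txt                                          
     [ ] handler.md                                          
     [x] router.py                                           
                                                             
                                                             
                                                             
                                                             
                                                             
                                                             


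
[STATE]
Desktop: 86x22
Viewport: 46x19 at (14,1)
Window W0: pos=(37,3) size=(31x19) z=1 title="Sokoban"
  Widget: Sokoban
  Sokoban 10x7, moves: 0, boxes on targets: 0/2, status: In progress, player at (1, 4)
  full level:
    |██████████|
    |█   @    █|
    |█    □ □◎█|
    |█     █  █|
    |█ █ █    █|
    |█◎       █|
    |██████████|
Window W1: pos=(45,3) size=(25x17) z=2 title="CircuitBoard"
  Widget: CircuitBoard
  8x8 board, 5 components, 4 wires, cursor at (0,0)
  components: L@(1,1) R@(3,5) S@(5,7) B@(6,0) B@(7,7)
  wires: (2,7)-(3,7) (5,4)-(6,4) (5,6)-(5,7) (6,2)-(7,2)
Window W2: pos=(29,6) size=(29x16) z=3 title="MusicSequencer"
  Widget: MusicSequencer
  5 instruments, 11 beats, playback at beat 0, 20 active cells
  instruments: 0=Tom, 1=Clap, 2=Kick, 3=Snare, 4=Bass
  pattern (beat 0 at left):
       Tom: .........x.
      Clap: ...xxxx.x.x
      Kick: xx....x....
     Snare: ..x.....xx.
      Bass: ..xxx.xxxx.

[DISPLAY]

                                              
                                              
                       ┏━━━━━━━┏━━━━━━━━━━━━━━
                       ┃ Sokoba┃ CircuitBoard 
                       ┠───────┠──────────────
               ┏━━━━━━━━━━━━━━━━━━━━━━━━━━━┓ 5
               ┃ MusicSequencer            ┃  
               ┠───────────────────────────┨  
               ┃      ▼1234567890          ┃  
               ┃   Tom·········█·          ┃  
               ┃  Clap···████·█·█          ┃  
               ┃  Kick██····█····          ┃  
               ┃ Snare··█·····██·          ┃  
               ┃  Bass··███·████·          ┃  
               ┃                           ┃  
               ┃                           ┃  
               ┃                           ┃  
               ┃                           ┃  
               ┃                           ┃━━


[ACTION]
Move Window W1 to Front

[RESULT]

                                              
                                              
                       ┏━━━━━━━┏━━━━━━━━━━━━━━
                       ┃ Sokoba┃ CircuitBoard 
                       ┠───────┠──────────────
               ┏━━━━━━━━━━━━━━━┃   0 1 2 3 4 5
               ┃ MusicSequencer┃0  [.]        
               ┠───────────────┃              
               ┃      ▼12345678┃1       L     
               ┃   Tom·········┃              
               ┃  Clap···████·█┃2             
               ┃  Kick██····█··┃              
               ┃ Snare··█·····█┃3             
               ┃  Bass··███·███┃              
               ┃               ┃4             
               ┃               ┃              
               ┃               ┃5             
               ┃               ┃              
               ┃               ┗━━━━━━━━━━━━━━


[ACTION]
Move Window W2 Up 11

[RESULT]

               ┃ MusicSequencer            ┃  
               ┠───────────────────────────┨  
               ┃      ▼12345678┏━━━━━━━━━━━━━━
               ┃   Tom·········┃ CircuitBoard 
               ┃  Clap···████·█┠──────────────
               ┃  Kick██····█··┃   0 1 2 3 4 5
               ┃ Snare··█·····█┃0  [.]        
               ┃  Bass··███·███┃              
               ┃               ┃1       L     
               ┃               ┃              
               ┃               ┃2             
               ┃               ┃              
               ┃               ┃3             
               ┃               ┃              
               ┗━━━━━━━━━━━━━━━┃4             
                       ┃       ┃              
                       ┃       ┃5             
                       ┃       ┃              
                       ┃       ┗━━━━━━━━━━━━━━


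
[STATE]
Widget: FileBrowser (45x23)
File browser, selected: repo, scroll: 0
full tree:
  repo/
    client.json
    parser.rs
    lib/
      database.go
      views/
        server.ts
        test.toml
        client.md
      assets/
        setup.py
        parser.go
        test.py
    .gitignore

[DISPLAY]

> [-] repo/                                  
    client.json                              
    parser.rs                                
    [+] lib/                                 
    .gitignore                               
                                             
                                             
                                             
                                             
                                             
                                             
                                             
                                             
                                             
                                             
                                             
                                             
                                             
                                             
                                             
                                             
                                             
                                             


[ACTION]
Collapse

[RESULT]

> [+] repo/                                  
                                             
                                             
                                             
                                             
                                             
                                             
                                             
                                             
                                             
                                             
                                             
                                             
                                             
                                             
                                             
                                             
                                             
                                             
                                             
                                             
                                             
                                             


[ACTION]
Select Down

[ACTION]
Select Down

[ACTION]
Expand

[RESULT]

> [-] repo/                                  
    client.json                              
    parser.rs                                
    [+] lib/                                 
    .gitignore                               
                                             
                                             
                                             
                                             
                                             
                                             
                                             
                                             
                                             
                                             
                                             
                                             
                                             
                                             
                                             
                                             
                                             
                                             


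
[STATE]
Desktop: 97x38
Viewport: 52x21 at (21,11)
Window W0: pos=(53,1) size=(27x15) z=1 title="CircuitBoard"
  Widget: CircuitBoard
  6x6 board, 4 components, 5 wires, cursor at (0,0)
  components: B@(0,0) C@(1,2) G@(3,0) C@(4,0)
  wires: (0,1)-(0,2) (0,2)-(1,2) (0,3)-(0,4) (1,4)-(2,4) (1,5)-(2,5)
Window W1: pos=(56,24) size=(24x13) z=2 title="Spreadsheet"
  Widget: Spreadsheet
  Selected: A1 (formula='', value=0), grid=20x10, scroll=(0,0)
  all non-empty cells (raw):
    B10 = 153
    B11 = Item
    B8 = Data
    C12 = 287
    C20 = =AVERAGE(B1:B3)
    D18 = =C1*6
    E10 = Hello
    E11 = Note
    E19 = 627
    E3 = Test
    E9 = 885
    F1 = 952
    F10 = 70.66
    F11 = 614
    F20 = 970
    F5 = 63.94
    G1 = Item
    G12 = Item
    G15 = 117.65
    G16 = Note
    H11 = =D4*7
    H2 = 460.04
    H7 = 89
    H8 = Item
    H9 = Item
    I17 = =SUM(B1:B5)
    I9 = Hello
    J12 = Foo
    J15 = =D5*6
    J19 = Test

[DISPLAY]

                                ┃3   G              
                                ┃                   
                                ┃4   C              
                                ┃                   
                                ┗━━━━━━━━━━━━━━━━━━━
                                                    
                                                    
                                                    
                                                    
                                                    
                                                    
                                                    
                                                    
                                   ┏━━━━━━━━━━━━━━━━
                                   ┃ Spreadsheet    
                                   ┠────────────────
                                   ┃A1:             
                                   ┃       A       B
                                   ┃----------------
                                   ┃  1      [0]    
                                   ┃  2        0    


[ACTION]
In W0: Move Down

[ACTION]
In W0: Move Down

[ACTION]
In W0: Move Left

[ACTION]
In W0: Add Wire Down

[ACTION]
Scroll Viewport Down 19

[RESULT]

                                                    
                                                    
                                                    
                                                    
                                                    
                                                    
                                                    
                                   ┏━━━━━━━━━━━━━━━━
                                   ┃ Spreadsheet    
                                   ┠────────────────
                                   ┃A1:             
                                   ┃       A       B
                                   ┃----------------
                                   ┃  1      [0]    
                                   ┃  2        0    
                                   ┃  3        0    
                                   ┃  4        0    
                                   ┃  5        0    
                                   ┃  6        0    
                                   ┗━━━━━━━━━━━━━━━━
                                                    


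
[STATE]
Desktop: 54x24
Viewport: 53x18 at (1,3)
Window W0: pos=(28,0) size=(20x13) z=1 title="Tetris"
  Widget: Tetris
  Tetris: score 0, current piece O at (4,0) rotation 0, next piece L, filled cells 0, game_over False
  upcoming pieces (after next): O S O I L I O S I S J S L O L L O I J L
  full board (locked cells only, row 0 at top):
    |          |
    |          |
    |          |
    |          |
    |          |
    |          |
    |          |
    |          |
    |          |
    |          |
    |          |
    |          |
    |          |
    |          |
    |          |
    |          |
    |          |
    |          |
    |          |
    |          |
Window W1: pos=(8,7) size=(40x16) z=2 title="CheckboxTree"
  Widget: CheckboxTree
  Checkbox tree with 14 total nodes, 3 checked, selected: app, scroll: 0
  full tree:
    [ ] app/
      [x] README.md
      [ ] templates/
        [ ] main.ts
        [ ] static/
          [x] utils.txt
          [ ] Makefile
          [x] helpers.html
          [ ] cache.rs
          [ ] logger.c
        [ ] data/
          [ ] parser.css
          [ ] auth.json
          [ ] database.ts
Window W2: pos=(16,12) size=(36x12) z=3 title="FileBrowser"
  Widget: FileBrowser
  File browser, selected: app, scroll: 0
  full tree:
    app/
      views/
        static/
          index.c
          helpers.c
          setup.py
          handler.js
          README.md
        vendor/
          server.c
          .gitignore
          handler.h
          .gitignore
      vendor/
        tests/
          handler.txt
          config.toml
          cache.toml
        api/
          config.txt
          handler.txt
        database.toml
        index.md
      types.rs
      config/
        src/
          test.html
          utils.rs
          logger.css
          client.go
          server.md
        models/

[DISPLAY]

                           ┃                  ┃      
                           ┃                  ┃      
                           ┃                  ┃      
                           ┃                  ┃      
       ┏━━━━━━━━━━━━━━━━━━━━━━━━━━━━━━━━━━━━━━┓      
       ┃ CheckboxTree                         ┃      
       ┠──────────────────────────────────────┨      
       ┃>[-] app/                             ┃      
       ┃   [x] README.md                      ┃      
       ┃   [-] ┏━━━━━━━━━━━━━━━━━━━━━━━━━━━━━━━━━━┓  
       ┃     [ ┃ FileBrowser                      ┃  
       ┃     [-┠──────────────────────────────────┨  
       ┃       ┃> [-] app/                        ┃  
       ┃       ┃    [+] views/                    ┃  
       ┃       ┃    [+] vendor/                   ┃  
       ┃       ┃    types.rs                      ┃  
       ┃       ┃    [+] config/                   ┃  
       ┃     [ ┃                                  ┃  


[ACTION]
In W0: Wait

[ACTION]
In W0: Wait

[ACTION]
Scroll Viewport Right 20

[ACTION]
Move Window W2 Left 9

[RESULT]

                           ┃                  ┃      
                           ┃                  ┃      
                           ┃                  ┃      
                           ┃                  ┃      
       ┏━━━━━━━━━━━━━━━━━━━━━━━━━━━━━━━━━━━━━━┓      
       ┃ CheckboxTree                         ┃      
       ┠──────────────────────────────────────┨      
       ┃>[-] app/                             ┃      
       ┃   [x] README.md                      ┃      
      ┏━━━━━━━━━━━━━━━━━━━━━━━━━━━━━━━━━━┓    ┃      
      ┃ FileBrowser                      ┃    ┃      
      ┠──────────────────────────────────┨    ┃      
      ┃> [-] app/                        ┃    ┃      
      ┃    [+] views/                    ┃    ┃      
      ┃    [+] vendor/                   ┃    ┃      
      ┃    types.rs                      ┃    ┃      
      ┃    [+] config/                   ┃    ┃      
      ┃                                  ┃    ┃      


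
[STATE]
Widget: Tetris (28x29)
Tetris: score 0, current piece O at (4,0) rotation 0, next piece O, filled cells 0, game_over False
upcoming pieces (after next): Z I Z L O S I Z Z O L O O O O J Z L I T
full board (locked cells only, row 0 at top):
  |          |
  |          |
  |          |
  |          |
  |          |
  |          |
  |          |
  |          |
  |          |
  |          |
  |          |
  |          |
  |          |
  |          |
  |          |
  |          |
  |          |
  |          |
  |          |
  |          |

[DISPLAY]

    ▓▓    │Next:            
    ▓▓    │▓▓               
          │▓▓               
          │                 
          │                 
          │                 
          │Score:           
          │0                
          │                 
          │                 
          │                 
          │                 
          │                 
          │                 
          │                 
          │                 
          │                 
          │                 
          │                 
          │                 
          │                 
          │                 
          │                 
          │                 
          │                 
          │                 
          │                 
          │                 
          │                 


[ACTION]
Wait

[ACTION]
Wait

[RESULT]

          │Next:            
          │▓▓               
    ▓▓    │▓▓               
    ▓▓    │                 
          │                 
          │                 
          │Score:           
          │0                
          │                 
          │                 
          │                 
          │                 
          │                 
          │                 
          │                 
          │                 
          │                 
          │                 
          │                 
          │                 
          │                 
          │                 
          │                 
          │                 
          │                 
          │                 
          │                 
          │                 
          │                 


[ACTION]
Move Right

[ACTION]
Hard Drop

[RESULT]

    ▓▓    │Next:            
    ▓▓    │▓▓               
          │ ▓▓              
          │                 
          │                 
          │                 
          │Score:           
          │0                
          │                 
          │                 
          │                 
          │                 
          │                 
          │                 
          │                 
          │                 
          │                 
          │                 
     ▓▓   │                 
     ▓▓   │                 
          │                 
          │                 
          │                 
          │                 
          │                 
          │                 
          │                 
          │                 
          │                 


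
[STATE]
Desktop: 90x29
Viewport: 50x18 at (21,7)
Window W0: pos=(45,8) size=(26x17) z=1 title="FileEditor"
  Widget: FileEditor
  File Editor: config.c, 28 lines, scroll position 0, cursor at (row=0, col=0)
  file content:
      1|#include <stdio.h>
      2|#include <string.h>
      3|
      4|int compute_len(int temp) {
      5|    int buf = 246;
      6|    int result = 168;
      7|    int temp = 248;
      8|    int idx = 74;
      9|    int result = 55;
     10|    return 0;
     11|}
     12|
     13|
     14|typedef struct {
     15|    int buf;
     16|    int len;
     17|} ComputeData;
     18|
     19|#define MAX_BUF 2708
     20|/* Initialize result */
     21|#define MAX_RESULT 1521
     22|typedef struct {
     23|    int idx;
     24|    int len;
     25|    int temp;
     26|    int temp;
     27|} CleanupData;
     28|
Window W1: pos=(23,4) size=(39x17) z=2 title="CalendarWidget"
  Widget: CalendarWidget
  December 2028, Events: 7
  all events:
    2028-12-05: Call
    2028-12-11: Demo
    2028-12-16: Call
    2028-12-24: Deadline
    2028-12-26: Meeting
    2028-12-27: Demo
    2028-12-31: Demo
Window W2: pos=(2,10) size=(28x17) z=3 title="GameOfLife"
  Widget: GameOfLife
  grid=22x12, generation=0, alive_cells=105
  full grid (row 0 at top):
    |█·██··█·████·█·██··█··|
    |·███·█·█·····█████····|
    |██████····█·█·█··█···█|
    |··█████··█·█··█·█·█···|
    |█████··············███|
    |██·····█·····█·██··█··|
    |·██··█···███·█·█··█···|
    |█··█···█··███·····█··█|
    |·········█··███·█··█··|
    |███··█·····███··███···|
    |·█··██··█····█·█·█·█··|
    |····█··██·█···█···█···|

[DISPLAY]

  ┃            December 2028            ┃         
  ┃Mo Tu We Th Fr Sa Su                 ┃━━━━━━━━┓
  ┃             1  2  3                 ┃        ┃
━━━━━━━━┓  6  7  8  9 10                ┃────────┨
        ┃ 13 14 15 16* 17               ┃h>     ▲┃
────────┨20 21 22 23 24*                ┃.h>    █┃
        ┃ 27* 28 29 30 31*              ┃       ░┃
·█··    ┃                               ┃int tem░┃
····    ┃                               ┃6;     ░┃
···█    ┃                               ┃ 168;  ░┃
█···    ┃                               ┃48;    ░┃
·███    ┃                               ┃;      ░┃
·█··    ┃                               ┃ 55;   ░┃
█···    ┃━━━━━━━━━━━━━━━━━━━━━━━━━━━━━━━┛       ░┃
█··█    ┃               ┃}                      ░┃
·█··    ┃               ┃                       ░┃
█···    ┃               ┃                       ▼┃
·█··    ┃               ┗━━━━━━━━━━━━━━━━━━━━━━━━┛


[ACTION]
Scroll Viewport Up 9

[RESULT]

                                                  
                                                  
                                                  
                                                  
  ┏━━━━━━━━━━━━━━━━━━━━━━━━━━━━━━━━━━━━━┓         
  ┃ CalendarWidget                      ┃         
  ┠─────────────────────────────────────┨         
  ┃            December 2028            ┃         
  ┃Mo Tu We Th Fr Sa Su                 ┃━━━━━━━━┓
  ┃             1  2  3                 ┃        ┃
━━━━━━━━┓  6  7  8  9 10                ┃────────┨
        ┃ 13 14 15 16* 17               ┃h>     ▲┃
────────┨20 21 22 23 24*                ┃.h>    █┃
        ┃ 27* 28 29 30 31*              ┃       ░┃
·█··    ┃                               ┃int tem░┃
····    ┃                               ┃6;     ░┃
···█    ┃                               ┃ 168;  ░┃
█···    ┃                               ┃48;    ░┃


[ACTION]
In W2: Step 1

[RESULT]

                                                  
                                                  
                                                  
                                                  
  ┏━━━━━━━━━━━━━━━━━━━━━━━━━━━━━━━━━━━━━┓         
  ┃ CalendarWidget                      ┃         
  ┠─────────────────────────────────────┨         
  ┃            December 2028            ┃         
  ┃Mo Tu We Th Fr Sa Su                 ┃━━━━━━━━┓
  ┃             1  2  3                 ┃        ┃
━━━━━━━━┓  6  7  8  9 10                ┃────────┨
        ┃ 13 14 15 16* 17               ┃h>     ▲┃
────────┨20 21 22 23 24*                ┃.h>    █┃
        ┃ 27* 28 29 30 31*              ┃       ░┃
····    ┃                               ┃int tem░┃
█···    ┃                               ┃6;     ░┃
█···    ┃                               ┃ 168;  ░┃
██·█    ┃                               ┃48;    ░┃


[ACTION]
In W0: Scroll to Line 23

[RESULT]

                                                  
                                                  
                                                  
                                                  
  ┏━━━━━━━━━━━━━━━━━━━━━━━━━━━━━━━━━━━━━┓         
  ┃ CalendarWidget                      ┃         
  ┠─────────────────────────────────────┨         
  ┃            December 2028            ┃         
  ┃Mo Tu We Th Fr Sa Su                 ┃━━━━━━━━┓
  ┃             1  2  3                 ┃        ┃
━━━━━━━━┓  6  7  8  9 10                ┃────────┨
        ┃ 13 14 15 16* 17               ┃       ▲┃
────────┨20 21 22 23 24*                ┃       ░┃
        ┃ 27* 28 29 30 31*              ┃       ░┃
····    ┃                               ┃2708   ░┃
█···    ┃                               ┃sult */░┃
█···    ┃                               ┃LT 1521░┃
██·█    ┃                               ┃       ░┃


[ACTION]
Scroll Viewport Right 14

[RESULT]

                                                  
                                                  
                                                  
                                                  
━━━━━━━━━━━━━━━━━━━━━━━━━━┓                       
dget                      ┃                       
──────────────────────────┨                       
 December 2028            ┃                       
 Fr Sa Su                 ┃━━━━━━━━┓              
  1  2  3                 ┃        ┃              
7  8  9 10                ┃────────┨              
4 15 16* 17               ┃       ▲┃              
 22 23 24*                ┃       ░┃              
28 29 30 31*              ┃       ░┃              
                          ┃2708   ░┃              
                          ┃sult */░┃              
                          ┃LT 1521░┃              
                          ┃       ░┃              
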